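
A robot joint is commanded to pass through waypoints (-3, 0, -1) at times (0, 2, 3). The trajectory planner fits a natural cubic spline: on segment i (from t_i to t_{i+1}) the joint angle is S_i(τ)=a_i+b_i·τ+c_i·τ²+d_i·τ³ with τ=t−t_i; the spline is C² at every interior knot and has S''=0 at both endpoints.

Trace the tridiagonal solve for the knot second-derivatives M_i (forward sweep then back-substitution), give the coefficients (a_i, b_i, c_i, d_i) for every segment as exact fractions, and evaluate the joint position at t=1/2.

Δ: Δ0=3/2, Δ1=-1
row 1: diag=6, rhs=-15; c'=1/6, d'=-5/2
back: M1=-5/2
M: M0=0, M1=-5/2, M2=0
seg 0: a=-3, c=M0/2=0, d=(M1−M0)/(6·2)=-5/24, b=Δ0−h0·(2M0+M1)/6=7/3
seg 1: a=0, c=M1/2=-5/4, d=(M2−M1)/(6·1)=5/12, b=Δ1−h1·(2M1+M2)/6=-1/6
t_q=1/2 → seg 0, τ=1/2; S=-3+7/3·τ+0·τ²+-5/24·τ³=-119/64

  seg 0: a=-3 b=7/3 c=0 d=-5/24
  seg 1: a=0 b=-1/6 c=-5/4 d=5/12
S(1/2) = -119/64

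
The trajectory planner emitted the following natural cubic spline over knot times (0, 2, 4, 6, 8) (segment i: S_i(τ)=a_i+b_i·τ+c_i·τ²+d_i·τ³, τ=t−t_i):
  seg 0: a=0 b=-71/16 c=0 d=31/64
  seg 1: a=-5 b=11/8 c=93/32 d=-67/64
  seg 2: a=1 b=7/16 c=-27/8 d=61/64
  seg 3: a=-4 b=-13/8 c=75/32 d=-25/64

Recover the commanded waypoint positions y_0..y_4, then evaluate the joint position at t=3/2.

y_0=0 y_1=-5 y_2=1 y_3=-4 y_4=-1
S(3/2) = -2571/512

y_0 = S_0(0) = a_0 = 0
y_1 = S_1(0) = a_1 = -5
y_2 = S_2(0) = a_2 = 1
y_3 = S_3(0) = a_3 = -4
y_4 = S_3(2) = -1
t_q=3/2 is in segment 0 (τ=3/2); S_0(τ)=-2571/512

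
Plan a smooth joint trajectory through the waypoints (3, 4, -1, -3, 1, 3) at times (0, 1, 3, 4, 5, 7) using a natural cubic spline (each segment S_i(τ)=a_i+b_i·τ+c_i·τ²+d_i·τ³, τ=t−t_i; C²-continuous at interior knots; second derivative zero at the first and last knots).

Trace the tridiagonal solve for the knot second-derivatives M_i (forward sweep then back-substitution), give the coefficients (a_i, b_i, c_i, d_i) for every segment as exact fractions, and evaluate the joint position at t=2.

  seg 0: a=3 b=1107/700 c=0 d=-407/700
  seg 1: a=4 b=-57/350 c=-1221/700 d=403/1400
  seg 2: a=-1 b=-129/35 c=-3/175 d=298/175
  seg 3: a=-3 b=243/175 c=891/175 d=-62/25
  seg 4: a=1 b=723/175 c=-411/175 d=137/350
S(2) = 3333/1400

Δ: Δ0=1, Δ1=-5/2, Δ2=-2, Δ3=4, Δ4=1
row 1: diag=6, rhs=-21; c'=1/3, d'=-7/2
row 2: denom=6−2·1/3=16/3; d'=(3−2·-7/2)/(16/3)=15/8
row 3: denom=4−1·3/16=61/16; d'=(36−1·15/8)/(61/16)=546/61
row 4: denom=6−1·16/61=350/61; d'=(-18−1·546/61)/(350/61)=-822/175
back: M4=-822/175
back: M3=546/61−16/61·-822/175=1782/175
back: M2=15/8−3/16·1782/175=-6/175
back: M1=-7/2−1/3·-6/175=-1221/350
M: M0=0, M1=-1221/350, M2=-6/175, M3=1782/175, M4=-822/175, M5=0
seg 0: a=3, c=M0/2=0, d=(M1−M0)/(6·1)=-407/700, b=Δ0−h0·(2M0+M1)/6=1107/700
seg 1: a=4, c=M1/2=-1221/700, d=(M2−M1)/(6·2)=403/1400, b=Δ1−h1·(2M1+M2)/6=-57/350
seg 2: a=-1, c=M2/2=-3/175, d=(M3−M2)/(6·1)=298/175, b=Δ2−h2·(2M2+M3)/6=-129/35
seg 3: a=-3, c=M3/2=891/175, d=(M4−M3)/(6·1)=-62/25, b=Δ3−h3·(2M3+M4)/6=243/175
seg 4: a=1, c=M4/2=-411/175, d=(M5−M4)/(6·2)=137/350, b=Δ4−h4·(2M4+M5)/6=723/175
t_q=2 → seg 1, τ=1; S=4+-57/350·τ+-1221/700·τ²+403/1400·τ³=3333/1400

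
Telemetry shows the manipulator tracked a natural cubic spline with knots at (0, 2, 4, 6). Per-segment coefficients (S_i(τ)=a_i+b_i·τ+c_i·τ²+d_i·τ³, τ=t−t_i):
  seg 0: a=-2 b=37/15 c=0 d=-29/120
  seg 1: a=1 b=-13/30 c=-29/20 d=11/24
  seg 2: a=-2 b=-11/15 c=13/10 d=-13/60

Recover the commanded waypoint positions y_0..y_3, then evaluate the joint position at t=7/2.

y_0=-2 y_1=1 y_2=-2 y_3=0
S(7/2) = -437/320

y_0 = S_0(0) = a_0 = -2
y_1 = S_1(0) = a_1 = 1
y_2 = S_2(0) = a_2 = -2
y_3 = S_2(2) = 0
t_q=7/2 is in segment 1 (τ=3/2); S_1(τ)=-437/320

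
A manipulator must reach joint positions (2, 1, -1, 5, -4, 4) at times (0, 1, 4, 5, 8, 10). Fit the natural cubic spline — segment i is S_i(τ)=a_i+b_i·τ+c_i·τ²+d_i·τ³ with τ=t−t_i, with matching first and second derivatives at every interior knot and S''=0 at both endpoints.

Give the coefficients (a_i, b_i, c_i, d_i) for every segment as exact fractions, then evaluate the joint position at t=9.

Δ: Δ0=-1, Δ1=-2/3, Δ2=6, Δ3=-3, Δ4=4
row 1: diag=8, rhs=2; c'=3/8, d'=1/4
row 2: denom=8−3·3/8=55/8; d'=(40−3·1/4)/(55/8)=314/55
row 3: denom=8−1·8/55=432/55; d'=(-54−1·314/55)/(432/55)=-821/108
row 4: denom=10−3·55/144=425/48; d'=(42−3·-821/108)/(425/48)=9332/1275
back: M4=9332/1275
back: M3=-821/108−55/144·9332/1275=-7954/765
back: M2=314/55−8/55·-7954/765=27622/3825
back: M1=1/4−3/8·27622/3825=-3134/1275
M: M0=0, M1=-3134/1275, M2=27622/3825, M3=-7954/765, M4=9332/1275, M5=0
seg 0: a=2, c=M0/2=0, d=(M1−M0)/(6·1)=-1567/3825, b=Δ0−h0·(2M0+M1)/6=-2258/3825
seg 1: a=1, c=M1/2=-1567/1275, d=(M2−M1)/(6·3)=18512/34425, b=Δ1−h1·(2M1+M2)/6=-6959/3825
seg 2: a=-1, c=M2/2=13811/3825, d=(M3−M2)/(6·1)=-1248/425, b=Δ2−h2·(2M2+M3)/6=20371/3825
seg 3: a=5, c=M3/2=-3977/765, d=(M4−M3)/(6·3)=33883/34425, b=Δ3−h3·(2M3+M4)/6=841/225
seg 4: a=-4, c=M4/2=4666/1275, d=(M5−M4)/(6·2)=-2333/3825, b=Δ4−h4·(2M4+M5)/6=-3364/3825
t_q=9 → seg 4, τ=1; S=-4+-3364/3825·τ+4666/1275·τ²+-2333/3825·τ³=-2333/1275

  seg 0: a=2 b=-2258/3825 c=0 d=-1567/3825
  seg 1: a=1 b=-6959/3825 c=-1567/1275 d=18512/34425
  seg 2: a=-1 b=20371/3825 c=13811/3825 d=-1248/425
  seg 3: a=5 b=841/225 c=-3977/765 d=33883/34425
  seg 4: a=-4 b=-3364/3825 c=4666/1275 d=-2333/3825
S(9) = -2333/1275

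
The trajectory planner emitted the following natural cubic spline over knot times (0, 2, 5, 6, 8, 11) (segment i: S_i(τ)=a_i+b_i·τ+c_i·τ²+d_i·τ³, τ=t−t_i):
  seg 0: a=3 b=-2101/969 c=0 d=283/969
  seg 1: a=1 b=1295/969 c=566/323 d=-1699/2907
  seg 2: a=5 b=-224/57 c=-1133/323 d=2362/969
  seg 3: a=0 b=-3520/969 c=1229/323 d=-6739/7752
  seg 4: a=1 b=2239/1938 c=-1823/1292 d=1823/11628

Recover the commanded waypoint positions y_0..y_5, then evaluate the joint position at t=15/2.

y_0=3 y_1=1 y_2=5 y_3=0 y_4=1 y_5=-4
S(15/2) = 3685/20672

y_0 = S_0(0) = a_0 = 3
y_1 = S_1(0) = a_1 = 1
y_2 = S_2(0) = a_2 = 5
y_3 = S_3(0) = a_3 = 0
y_4 = S_4(0) = a_4 = 1
y_5 = S_4(3) = -4
t_q=15/2 is in segment 3 (τ=3/2); S_3(τ)=3685/20672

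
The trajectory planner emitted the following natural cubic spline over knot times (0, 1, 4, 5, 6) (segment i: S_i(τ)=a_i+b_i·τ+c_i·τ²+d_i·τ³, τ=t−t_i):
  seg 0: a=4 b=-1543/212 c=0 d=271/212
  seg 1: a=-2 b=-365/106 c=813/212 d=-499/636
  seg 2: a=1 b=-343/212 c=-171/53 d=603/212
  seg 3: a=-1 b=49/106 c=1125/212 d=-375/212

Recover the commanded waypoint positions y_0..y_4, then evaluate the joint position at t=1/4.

y_0=4 y_1=-2 y_2=1 y_3=-1 y_4=3
S(1/4) = 29855/13568

y_0 = S_0(0) = a_0 = 4
y_1 = S_1(0) = a_1 = -2
y_2 = S_2(0) = a_2 = 1
y_3 = S_3(0) = a_3 = -1
y_4 = S_3(1) = 3
t_q=1/4 is in segment 0 (τ=1/4); S_0(τ)=29855/13568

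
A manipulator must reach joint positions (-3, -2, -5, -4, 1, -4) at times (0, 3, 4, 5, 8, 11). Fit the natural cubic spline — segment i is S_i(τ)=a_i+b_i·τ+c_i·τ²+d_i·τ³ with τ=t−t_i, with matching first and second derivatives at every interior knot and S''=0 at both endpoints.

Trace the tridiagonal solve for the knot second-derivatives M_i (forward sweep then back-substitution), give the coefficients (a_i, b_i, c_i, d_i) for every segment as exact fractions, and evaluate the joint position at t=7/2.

Δ: Δ0=1/3, Δ1=-3, Δ2=1, Δ3=5/3, Δ4=-5/3
row 1: diag=8, rhs=-20; c'=1/8, d'=-5/2
row 2: denom=4−1·1/8=31/8; d'=(24−1·-5/2)/(31/8)=212/31
row 3: denom=8−1·8/31=240/31; d'=(4−1·212/31)/(240/31)=-11/30
row 4: denom=12−3·31/80=867/80; d'=(-20−3·-11/30)/(867/80)=-504/289
back: M4=-504/289
back: M3=-11/30−31/80·-504/289=268/867
back: M2=212/31−8/31·268/867=5860/867
back: M1=-5/2−1/8·5860/867=-2900/867
M: M0=0, M1=-2900/867, M2=5860/867, M3=268/867, M4=-504/289, M5=0
seg 0: a=-3, c=M0/2=0, d=(M1−M0)/(6·3)=-1450/7803, b=Δ0−h0·(2M0+M1)/6=1739/867
seg 1: a=-2, c=M1/2=-1450/867, d=(M2−M1)/(6·1)=1460/867, b=Δ1−h1·(2M1+M2)/6=-2611/867
seg 2: a=-5, c=M2/2=2930/867, d=(M3−M2)/(6·1)=-932/867, b=Δ2−h2·(2M2+M3)/6=-377/289
seg 3: a=-4, c=M3/2=134/867, d=(M4−M3)/(6·3)=-890/7803, b=Δ3−h3·(2M3+M4)/6=1933/867
seg 4: a=1, c=M4/2=-252/289, d=(M5−M4)/(6·3)=28/289, b=Δ4−h4·(2M4+M5)/6=67/867
t_q=7/2 → seg 1, τ=1/2; S=-2+-2611/867·τ+-1450/867·τ²+1460/867·τ³=-6439/1734

  seg 0: a=-3 b=1739/867 c=0 d=-1450/7803
  seg 1: a=-2 b=-2611/867 c=-1450/867 d=1460/867
  seg 2: a=-5 b=-377/289 c=2930/867 d=-932/867
  seg 3: a=-4 b=1933/867 c=134/867 d=-890/7803
  seg 4: a=1 b=67/867 c=-252/289 d=28/289
S(7/2) = -6439/1734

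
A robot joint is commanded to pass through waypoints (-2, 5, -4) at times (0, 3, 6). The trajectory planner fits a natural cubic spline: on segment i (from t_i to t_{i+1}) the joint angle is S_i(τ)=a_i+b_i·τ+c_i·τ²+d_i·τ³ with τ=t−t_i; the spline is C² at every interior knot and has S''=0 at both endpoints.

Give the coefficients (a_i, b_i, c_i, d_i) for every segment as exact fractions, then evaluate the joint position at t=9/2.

  seg 0: a=-2 b=11/3 c=0 d=-4/27
  seg 1: a=5 b=-1/3 c=-4/3 d=4/27
S(9/2) = 2

Δ: Δ0=7/3, Δ1=-3
row 1: diag=12, rhs=-32; c'=1/4, d'=-8/3
back: M1=-8/3
M: M0=0, M1=-8/3, M2=0
seg 0: a=-2, c=M0/2=0, d=(M1−M0)/(6·3)=-4/27, b=Δ0−h0·(2M0+M1)/6=11/3
seg 1: a=5, c=M1/2=-4/3, d=(M2−M1)/(6·3)=4/27, b=Δ1−h1·(2M1+M2)/6=-1/3
t_q=9/2 → seg 1, τ=3/2; S=5+-1/3·τ+-4/3·τ²+4/27·τ³=2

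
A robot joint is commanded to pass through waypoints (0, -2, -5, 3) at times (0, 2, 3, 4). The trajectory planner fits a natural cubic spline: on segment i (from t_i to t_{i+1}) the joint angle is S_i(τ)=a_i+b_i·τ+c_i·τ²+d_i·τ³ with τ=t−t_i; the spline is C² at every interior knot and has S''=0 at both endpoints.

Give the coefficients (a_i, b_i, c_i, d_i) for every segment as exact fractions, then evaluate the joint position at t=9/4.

  seg 0: a=0 b=15/23 c=0 d=-19/46
  seg 1: a=-2 b=-99/23 c=-57/23 d=87/23
  seg 2: a=-5 b=48/23 c=204/23 d=-68/23
S(9/4) = -203/64

Δ: Δ0=-1, Δ1=-3, Δ2=8
row 1: diag=6, rhs=-12; c'=1/6, d'=-2
row 2: denom=4−1·1/6=23/6; d'=(66−1·-2)/(23/6)=408/23
back: M2=408/23
back: M1=-2−1/6·408/23=-114/23
M: M0=0, M1=-114/23, M2=408/23, M3=0
seg 0: a=0, c=M0/2=0, d=(M1−M0)/(6·2)=-19/46, b=Δ0−h0·(2M0+M1)/6=15/23
seg 1: a=-2, c=M1/2=-57/23, d=(M2−M1)/(6·1)=87/23, b=Δ1−h1·(2M1+M2)/6=-99/23
seg 2: a=-5, c=M2/2=204/23, d=(M3−M2)/(6·1)=-68/23, b=Δ2−h2·(2M2+M3)/6=48/23
t_q=9/4 → seg 1, τ=1/4; S=-2+-99/23·τ+-57/23·τ²+87/23·τ³=-203/64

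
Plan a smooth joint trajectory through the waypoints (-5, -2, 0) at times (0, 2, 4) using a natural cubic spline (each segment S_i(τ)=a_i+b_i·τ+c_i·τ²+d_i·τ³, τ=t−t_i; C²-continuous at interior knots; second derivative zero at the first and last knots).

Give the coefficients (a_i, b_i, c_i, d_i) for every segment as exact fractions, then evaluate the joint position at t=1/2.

Δ: Δ0=3/2, Δ1=1
row 1: diag=8, rhs=-3; c'=1/4, d'=-3/8
back: M1=-3/8
M: M0=0, M1=-3/8, M2=0
seg 0: a=-5, c=M0/2=0, d=(M1−M0)/(6·2)=-1/32, b=Δ0−h0·(2M0+M1)/6=13/8
seg 1: a=-2, c=M1/2=-3/16, d=(M2−M1)/(6·2)=1/32, b=Δ1−h1·(2M1+M2)/6=5/4
t_q=1/2 → seg 0, τ=1/2; S=-5+13/8·τ+0·τ²+-1/32·τ³=-1073/256

  seg 0: a=-5 b=13/8 c=0 d=-1/32
  seg 1: a=-2 b=5/4 c=-3/16 d=1/32
S(1/2) = -1073/256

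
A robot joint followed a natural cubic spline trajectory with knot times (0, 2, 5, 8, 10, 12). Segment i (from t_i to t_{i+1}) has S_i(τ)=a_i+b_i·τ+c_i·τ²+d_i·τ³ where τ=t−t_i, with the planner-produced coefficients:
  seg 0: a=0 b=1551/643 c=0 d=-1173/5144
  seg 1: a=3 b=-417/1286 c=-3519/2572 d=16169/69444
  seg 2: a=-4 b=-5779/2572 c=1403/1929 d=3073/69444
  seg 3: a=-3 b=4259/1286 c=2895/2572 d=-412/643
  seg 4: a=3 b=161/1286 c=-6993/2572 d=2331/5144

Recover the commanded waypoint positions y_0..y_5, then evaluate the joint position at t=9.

y_0 = S_0(0) = a_0 = 0
y_1 = S_1(0) = a_1 = 3
y_2 = S_2(0) = a_2 = -4
y_3 = S_3(0) = a_3 = -3
y_4 = S_4(0) = a_4 = 3
y_5 = S_4(2) = -4
t_q=9 is in segment 3 (τ=1); S_3(τ)=2049/2572

y_0=0 y_1=3 y_2=-4 y_3=-3 y_4=3 y_5=-4
S(9) = 2049/2572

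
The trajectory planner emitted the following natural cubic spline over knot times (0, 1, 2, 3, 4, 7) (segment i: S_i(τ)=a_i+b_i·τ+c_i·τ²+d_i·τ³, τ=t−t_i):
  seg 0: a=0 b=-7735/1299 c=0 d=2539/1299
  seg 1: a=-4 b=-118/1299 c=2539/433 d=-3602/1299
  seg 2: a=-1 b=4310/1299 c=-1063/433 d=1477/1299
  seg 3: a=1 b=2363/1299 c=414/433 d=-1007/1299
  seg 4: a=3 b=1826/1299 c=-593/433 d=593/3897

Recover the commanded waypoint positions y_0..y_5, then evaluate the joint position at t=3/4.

y_0=0 y_1=-4 y_2=-1 y_3=1 y_4=3 y_5=-1
S(3/4) = -100909/27712

y_0 = S_0(0) = a_0 = 0
y_1 = S_1(0) = a_1 = -4
y_2 = S_2(0) = a_2 = -1
y_3 = S_3(0) = a_3 = 1
y_4 = S_4(0) = a_4 = 3
y_5 = S_4(3) = -1
t_q=3/4 is in segment 0 (τ=3/4); S_0(τ)=-100909/27712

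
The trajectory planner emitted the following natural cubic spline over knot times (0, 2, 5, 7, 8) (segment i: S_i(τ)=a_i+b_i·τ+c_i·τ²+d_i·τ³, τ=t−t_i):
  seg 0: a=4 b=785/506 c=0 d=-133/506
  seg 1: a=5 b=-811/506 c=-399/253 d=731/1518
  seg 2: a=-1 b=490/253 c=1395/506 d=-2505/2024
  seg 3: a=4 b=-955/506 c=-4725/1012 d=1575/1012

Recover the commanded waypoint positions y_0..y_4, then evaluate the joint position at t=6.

y_0 = S_0(0) = a_0 = 4
y_1 = S_1(0) = a_1 = 5
y_2 = S_2(0) = a_2 = -1
y_3 = S_3(0) = a_3 = 4
y_4 = S_3(1) = -1
t_q=6 is in segment 2 (τ=1); S_2(τ)=4971/2024

y_0=4 y_1=5 y_2=-1 y_3=4 y_4=-1
S(6) = 4971/2024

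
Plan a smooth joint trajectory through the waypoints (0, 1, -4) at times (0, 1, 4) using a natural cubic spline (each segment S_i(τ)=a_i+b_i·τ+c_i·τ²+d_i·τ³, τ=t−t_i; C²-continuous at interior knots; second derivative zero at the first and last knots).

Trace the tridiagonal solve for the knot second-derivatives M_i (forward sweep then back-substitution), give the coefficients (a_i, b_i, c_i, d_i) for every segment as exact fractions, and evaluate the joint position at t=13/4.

  seg 0: a=0 b=4/3 c=0 d=-1/3
  seg 1: a=1 b=1/3 c=-1 d=1/9
S(13/4) = -131/64

Δ: Δ0=1, Δ1=-5/3
row 1: diag=8, rhs=-16; c'=3/8, d'=-2
back: M1=-2
M: M0=0, M1=-2, M2=0
seg 0: a=0, c=M0/2=0, d=(M1−M0)/(6·1)=-1/3, b=Δ0−h0·(2M0+M1)/6=4/3
seg 1: a=1, c=M1/2=-1, d=(M2−M1)/(6·3)=1/9, b=Δ1−h1·(2M1+M2)/6=1/3
t_q=13/4 → seg 1, τ=9/4; S=1+1/3·τ+-1·τ²+1/9·τ³=-131/64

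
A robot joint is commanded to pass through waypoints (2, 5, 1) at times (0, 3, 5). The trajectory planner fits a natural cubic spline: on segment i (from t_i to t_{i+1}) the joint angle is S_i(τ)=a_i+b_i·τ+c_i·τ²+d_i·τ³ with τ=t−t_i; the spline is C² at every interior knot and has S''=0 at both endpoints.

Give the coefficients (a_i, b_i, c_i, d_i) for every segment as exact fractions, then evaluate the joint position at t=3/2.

Δ: Δ0=1, Δ1=-2
row 1: diag=10, rhs=-18; c'=1/5, d'=-9/5
back: M1=-9/5
M: M0=0, M1=-9/5, M2=0
seg 0: a=2, c=M0/2=0, d=(M1−M0)/(6·3)=-1/10, b=Δ0−h0·(2M0+M1)/6=19/10
seg 1: a=5, c=M1/2=-9/10, d=(M2−M1)/(6·2)=3/20, b=Δ1−h1·(2M1+M2)/6=-4/5
t_q=3/2 → seg 0, τ=3/2; S=2+19/10·τ+0·τ²+-1/10·τ³=361/80

  seg 0: a=2 b=19/10 c=0 d=-1/10
  seg 1: a=5 b=-4/5 c=-9/10 d=3/20
S(3/2) = 361/80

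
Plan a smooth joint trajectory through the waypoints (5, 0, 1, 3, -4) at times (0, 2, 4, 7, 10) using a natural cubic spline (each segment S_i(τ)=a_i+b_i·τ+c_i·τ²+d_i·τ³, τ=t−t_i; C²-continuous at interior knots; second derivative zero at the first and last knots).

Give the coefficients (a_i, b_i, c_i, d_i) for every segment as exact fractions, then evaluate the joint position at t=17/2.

  seg 0: a=5 b=-1361/420 c=0 d=311/1680
  seg 1: a=0 b=-107/105 c=311/280 d=-59/336
  seg 2: a=1 b=79/60 c=2/35 d=-23/252
  seg 3: a=3 b=-169/210 c=-107/140 d=107/1260
S(17/2) = 403/1120

Δ: Δ0=-5/2, Δ1=1/2, Δ2=2/3, Δ3=-7/3
row 1: diag=8, rhs=18; c'=1/4, d'=9/4
row 2: denom=10−2·1/4=19/2; d'=(1−2·9/4)/(19/2)=-7/19
row 3: denom=12−3·6/19=210/19; d'=(-18−3·-7/19)/(210/19)=-107/70
back: M3=-107/70
back: M2=-7/19−6/19·-107/70=4/35
back: M1=9/4−1/4·4/35=311/140
M: M0=0, M1=311/140, M2=4/35, M3=-107/70, M4=0
seg 0: a=5, c=M0/2=0, d=(M1−M0)/(6·2)=311/1680, b=Δ0−h0·(2M0+M1)/6=-1361/420
seg 1: a=0, c=M1/2=311/280, d=(M2−M1)/(6·2)=-59/336, b=Δ1−h1·(2M1+M2)/6=-107/105
seg 2: a=1, c=M2/2=2/35, d=(M3−M2)/(6·3)=-23/252, b=Δ2−h2·(2M2+M3)/6=79/60
seg 3: a=3, c=M3/2=-107/140, d=(M4−M3)/(6·3)=107/1260, b=Δ3−h3·(2M3+M4)/6=-169/210
t_q=17/2 → seg 3, τ=3/2; S=3+-169/210·τ+-107/140·τ²+107/1260·τ³=403/1120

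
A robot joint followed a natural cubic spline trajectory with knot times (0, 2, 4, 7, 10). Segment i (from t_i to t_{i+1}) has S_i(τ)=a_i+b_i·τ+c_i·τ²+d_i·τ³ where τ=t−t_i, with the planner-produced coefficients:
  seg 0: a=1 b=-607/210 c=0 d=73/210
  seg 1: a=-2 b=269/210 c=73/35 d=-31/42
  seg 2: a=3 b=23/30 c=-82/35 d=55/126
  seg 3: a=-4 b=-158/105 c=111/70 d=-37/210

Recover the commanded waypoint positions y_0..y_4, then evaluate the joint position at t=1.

y_0 = S_0(0) = a_0 = 1
y_1 = S_1(0) = a_1 = -2
y_2 = S_2(0) = a_2 = 3
y_3 = S_3(0) = a_3 = -4
y_4 = S_3(3) = 1
t_q=1 is in segment 0 (τ=1); S_0(τ)=-54/35

y_0=1 y_1=-2 y_2=3 y_3=-4 y_4=1
S(1) = -54/35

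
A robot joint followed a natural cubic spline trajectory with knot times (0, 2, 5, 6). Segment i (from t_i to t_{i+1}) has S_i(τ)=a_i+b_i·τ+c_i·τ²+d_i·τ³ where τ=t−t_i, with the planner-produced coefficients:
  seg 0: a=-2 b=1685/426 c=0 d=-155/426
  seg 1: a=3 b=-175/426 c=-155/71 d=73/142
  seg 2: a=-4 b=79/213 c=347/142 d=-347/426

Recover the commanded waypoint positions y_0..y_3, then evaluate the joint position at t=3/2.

y_0=-2 y_1=3 y_2=-4 y_3=-2
S(3/2) = 3073/1136

y_0 = S_0(0) = a_0 = -2
y_1 = S_1(0) = a_1 = 3
y_2 = S_2(0) = a_2 = -4
y_3 = S_2(1) = -2
t_q=3/2 is in segment 0 (τ=3/2); S_0(τ)=3073/1136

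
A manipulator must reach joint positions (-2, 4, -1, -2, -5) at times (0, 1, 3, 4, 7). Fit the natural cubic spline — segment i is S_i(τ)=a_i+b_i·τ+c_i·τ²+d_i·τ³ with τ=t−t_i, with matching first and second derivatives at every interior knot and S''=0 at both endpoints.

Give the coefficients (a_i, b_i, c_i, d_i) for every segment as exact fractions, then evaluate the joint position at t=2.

Δ: Δ0=6, Δ1=-5/2, Δ2=-1, Δ3=-1
row 1: diag=6, rhs=-51; c'=1/3, d'=-17/2
row 2: denom=6−2·1/3=16/3; d'=(9−2·-17/2)/(16/3)=39/8
row 3: denom=8−1·3/16=125/16; d'=(0−1·39/8)/(125/16)=-78/125
back: M3=-78/125
back: M2=39/8−3/16·-78/125=624/125
back: M1=-17/2−1/3·624/125=-2541/250
M: M0=0, M1=-2541/250, M2=624/125, M3=-78/125, M4=0
seg 0: a=-2, c=M0/2=0, d=(M1−M0)/(6·1)=-847/500, b=Δ0−h0·(2M0+M1)/6=3847/500
seg 1: a=4, c=M1/2=-2541/500, d=(M2−M1)/(6·2)=1263/1000, b=Δ1−h1·(2M1+M2)/6=653/250
seg 2: a=-1, c=M2/2=312/125, d=(M3−M2)/(6·1)=-117/125, b=Δ2−h2·(2M2+M3)/6=-64/25
seg 3: a=-2, c=M3/2=-39/125, d=(M4−M3)/(6·3)=13/375, b=Δ3−h3·(2M3+M4)/6=-47/125
t_q=2 → seg 1, τ=1; S=4+653/250·τ+-2541/500·τ²+1263/1000·τ³=2793/1000

  seg 0: a=-2 b=3847/500 c=0 d=-847/500
  seg 1: a=4 b=653/250 c=-2541/500 d=1263/1000
  seg 2: a=-1 b=-64/25 c=312/125 d=-117/125
  seg 3: a=-2 b=-47/125 c=-39/125 d=13/375
S(2) = 2793/1000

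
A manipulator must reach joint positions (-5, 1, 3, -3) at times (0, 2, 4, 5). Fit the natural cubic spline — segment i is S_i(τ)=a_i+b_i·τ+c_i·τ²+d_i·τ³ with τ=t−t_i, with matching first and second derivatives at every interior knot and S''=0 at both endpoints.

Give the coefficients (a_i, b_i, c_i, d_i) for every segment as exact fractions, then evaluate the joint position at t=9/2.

  seg 0: a=-5 b=32/11 c=0 d=1/44
  seg 1: a=1 b=35/11 c=3/22 d=-27/44
  seg 2: a=3 b=-40/11 c=-39/11 d=13/11
S(9/2) = 39/88

Δ: Δ0=3, Δ1=1, Δ2=-6
row 1: diag=8, rhs=-12; c'=1/4, d'=-3/2
row 2: denom=6−2·1/4=11/2; d'=(-42−2·-3/2)/(11/2)=-78/11
back: M2=-78/11
back: M1=-3/2−1/4·-78/11=3/11
M: M0=0, M1=3/11, M2=-78/11, M3=0
seg 0: a=-5, c=M0/2=0, d=(M1−M0)/(6·2)=1/44, b=Δ0−h0·(2M0+M1)/6=32/11
seg 1: a=1, c=M1/2=3/22, d=(M2−M1)/(6·2)=-27/44, b=Δ1−h1·(2M1+M2)/6=35/11
seg 2: a=3, c=M2/2=-39/11, d=(M3−M2)/(6·1)=13/11, b=Δ2−h2·(2M2+M3)/6=-40/11
t_q=9/2 → seg 2, τ=1/2; S=3+-40/11·τ+-39/11·τ²+13/11·τ³=39/88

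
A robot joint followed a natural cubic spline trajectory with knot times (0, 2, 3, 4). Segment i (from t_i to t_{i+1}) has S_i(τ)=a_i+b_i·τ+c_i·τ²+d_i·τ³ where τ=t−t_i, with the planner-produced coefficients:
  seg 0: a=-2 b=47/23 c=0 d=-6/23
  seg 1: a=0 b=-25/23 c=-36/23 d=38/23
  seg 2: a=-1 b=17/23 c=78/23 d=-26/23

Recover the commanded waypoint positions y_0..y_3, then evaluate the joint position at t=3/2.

y_0=-2 y_1=0 y_2=-1 y_3=2
S(3/2) = 17/92

y_0 = S_0(0) = a_0 = -2
y_1 = S_1(0) = a_1 = 0
y_2 = S_2(0) = a_2 = -1
y_3 = S_2(1) = 2
t_q=3/2 is in segment 0 (τ=3/2); S_0(τ)=17/92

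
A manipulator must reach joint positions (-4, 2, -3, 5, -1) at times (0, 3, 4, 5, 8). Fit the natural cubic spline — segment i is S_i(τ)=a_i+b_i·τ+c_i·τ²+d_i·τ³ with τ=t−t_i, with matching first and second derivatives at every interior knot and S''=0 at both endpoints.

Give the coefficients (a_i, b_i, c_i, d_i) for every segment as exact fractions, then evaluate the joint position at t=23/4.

Δ: Δ0=2, Δ1=-5, Δ2=8, Δ3=-2
row 1: diag=8, rhs=-42; c'=1/8, d'=-21/4
row 2: denom=4−1·1/8=31/8; d'=(78−1·-21/4)/(31/8)=666/31
row 3: denom=8−1·8/31=240/31; d'=(-60−1·666/31)/(240/31)=-421/40
back: M3=-421/40
back: M2=666/31−8/31·-421/40=121/5
back: M1=-21/4−1/8·121/5=-331/40
M: M0=0, M1=-331/40, M2=121/5, M3=-421/40, M4=0
seg 0: a=-4, c=M0/2=0, d=(M1−M0)/(6·3)=-331/720, b=Δ0−h0·(2M0+M1)/6=491/80
seg 1: a=2, c=M1/2=-331/80, d=(M2−M1)/(6·1)=433/80, b=Δ1−h1·(2M1+M2)/6=-251/40
seg 2: a=-3, c=M2/2=121/10, d=(M3−M2)/(6·1)=-463/80, b=Δ2−h2·(2M2+M3)/6=27/16
seg 3: a=5, c=M3/2=-421/80, d=(M4−M3)/(6·3)=421/720, b=Δ3−h3·(2M3+M4)/6=341/40
t_q=23/4 → seg 3, τ=3/4; S=5+341/40·τ+-421/80·τ²+421/720·τ³=44443/5120

  seg 0: a=-4 b=491/80 c=0 d=-331/720
  seg 1: a=2 b=-251/40 c=-331/80 d=433/80
  seg 2: a=-3 b=27/16 c=121/10 d=-463/80
  seg 3: a=5 b=341/40 c=-421/80 d=421/720
S(23/4) = 44443/5120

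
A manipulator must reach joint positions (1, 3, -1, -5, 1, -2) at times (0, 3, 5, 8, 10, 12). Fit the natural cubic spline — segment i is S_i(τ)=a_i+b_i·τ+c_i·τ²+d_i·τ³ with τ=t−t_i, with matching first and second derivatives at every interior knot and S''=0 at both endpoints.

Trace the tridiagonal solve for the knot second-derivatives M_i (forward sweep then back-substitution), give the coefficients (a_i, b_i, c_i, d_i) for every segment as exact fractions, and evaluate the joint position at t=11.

Δ: Δ0=2/3, Δ1=-2, Δ2=-4/3, Δ3=3, Δ4=-3/2
row 1: diag=10, rhs=-16; c'=1/5, d'=-8/5
row 2: denom=10−2·1/5=48/5; d'=(4−2·-8/5)/(48/5)=3/4
row 3: denom=10−3·5/16=145/16; d'=(26−3·3/4)/(145/16)=76/29
row 4: denom=8−2·32/145=1096/145; d'=(-27−2·76/29)/(1096/145)=-4675/1096
back: M4=-4675/1096
back: M3=76/29−32/145·-4675/1096=488/137
back: M2=3/4−5/16·488/137=-199/548
back: M1=-8/5−1/5·-199/548=-837/548
M: M0=0, M1=-837/548, M2=-199/548, M3=488/137, M4=-4675/1096, M5=0
seg 0: a=1, c=M0/2=0, d=(M1−M0)/(6·3)=-93/1096, b=Δ0−h0·(2M0+M1)/6=4703/3288
seg 1: a=3, c=M1/2=-837/1096, d=(M2−M1)/(6·2)=319/3288, b=Δ1−h1·(2M1+M2)/6=-1415/1644
seg 2: a=-1, c=M2/2=-199/1096, d=(M3−M2)/(6·3)=239/1096, b=Δ2−h2·(2M2+M3)/6=-4523/1644
seg 3: a=-5, c=M3/2=244/137, d=(M4−M3)/(6·2)=-8579/13152, b=Δ3−h3·(2M3+M4)/6=6731/3288
seg 4: a=1, c=M4/2=-4675/2192, d=(M5−M4)/(6·2)=4675/13152, b=Δ4−h4·(2M4+M5)/6=2209/1644
t_q=11 → seg 4, τ=1; S=1+2209/1644·τ+-4675/2192·τ²+4675/13152·τ³=2483/4384

  seg 0: a=1 b=4703/3288 c=0 d=-93/1096
  seg 1: a=3 b=-1415/1644 c=-837/1096 d=319/3288
  seg 2: a=-1 b=-4523/1644 c=-199/1096 d=239/1096
  seg 3: a=-5 b=6731/3288 c=244/137 d=-8579/13152
  seg 4: a=1 b=2209/1644 c=-4675/2192 d=4675/13152
S(11) = 2483/4384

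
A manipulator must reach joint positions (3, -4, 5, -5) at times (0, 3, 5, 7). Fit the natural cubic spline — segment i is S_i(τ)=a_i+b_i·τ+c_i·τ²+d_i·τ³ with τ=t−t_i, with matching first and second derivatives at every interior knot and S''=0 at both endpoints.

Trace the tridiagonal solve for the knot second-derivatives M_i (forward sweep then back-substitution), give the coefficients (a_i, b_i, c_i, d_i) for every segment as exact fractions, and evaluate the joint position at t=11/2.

  seg 0: a=3 b=-1195/228 c=0 d=221/684
  seg 1: a=-4 b=397/114 c=221/76 d=-547/456
  seg 2: a=5 b=41/57 c=-163/38 d=163/228
S(11/2) = 2661/608

Δ: Δ0=-7/3, Δ1=9/2, Δ2=-5
row 1: diag=10, rhs=41; c'=1/5, d'=41/10
row 2: denom=8−2·1/5=38/5; d'=(-57−2·41/10)/(38/5)=-163/19
back: M2=-163/19
back: M1=41/10−1/5·-163/19=221/38
M: M0=0, M1=221/38, M2=-163/19, M3=0
seg 0: a=3, c=M0/2=0, d=(M1−M0)/(6·3)=221/684, b=Δ0−h0·(2M0+M1)/6=-1195/228
seg 1: a=-4, c=M1/2=221/76, d=(M2−M1)/(6·2)=-547/456, b=Δ1−h1·(2M1+M2)/6=397/114
seg 2: a=5, c=M2/2=-163/38, d=(M3−M2)/(6·2)=163/228, b=Δ2−h2·(2M2+M3)/6=41/57
t_q=11/2 → seg 2, τ=1/2; S=5+41/57·τ+-163/38·τ²+163/228·τ³=2661/608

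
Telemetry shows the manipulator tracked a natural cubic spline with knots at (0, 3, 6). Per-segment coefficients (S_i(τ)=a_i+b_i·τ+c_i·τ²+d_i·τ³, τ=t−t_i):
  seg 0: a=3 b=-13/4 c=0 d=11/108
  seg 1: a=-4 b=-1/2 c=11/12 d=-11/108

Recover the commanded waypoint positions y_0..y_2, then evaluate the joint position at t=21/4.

y_0=3 y_1=-4 y_2=0
S(21/4) = -421/256

y_0 = S_0(0) = a_0 = 3
y_1 = S_1(0) = a_1 = -4
y_2 = S_1(3) = 0
t_q=21/4 is in segment 1 (τ=9/4); S_1(τ)=-421/256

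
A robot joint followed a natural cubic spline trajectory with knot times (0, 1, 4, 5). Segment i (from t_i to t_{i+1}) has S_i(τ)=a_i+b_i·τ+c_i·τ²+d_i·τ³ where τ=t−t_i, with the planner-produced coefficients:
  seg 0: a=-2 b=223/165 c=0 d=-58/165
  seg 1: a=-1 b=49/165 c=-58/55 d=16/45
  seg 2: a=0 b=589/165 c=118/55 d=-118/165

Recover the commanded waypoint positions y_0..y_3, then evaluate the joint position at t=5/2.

y_0=-2 y_1=-1 y_2=0 y_3=5
S(5/2) = -19/11

y_0 = S_0(0) = a_0 = -2
y_1 = S_1(0) = a_1 = -1
y_2 = S_2(0) = a_2 = 0
y_3 = S_2(1) = 5
t_q=5/2 is in segment 1 (τ=3/2); S_1(τ)=-19/11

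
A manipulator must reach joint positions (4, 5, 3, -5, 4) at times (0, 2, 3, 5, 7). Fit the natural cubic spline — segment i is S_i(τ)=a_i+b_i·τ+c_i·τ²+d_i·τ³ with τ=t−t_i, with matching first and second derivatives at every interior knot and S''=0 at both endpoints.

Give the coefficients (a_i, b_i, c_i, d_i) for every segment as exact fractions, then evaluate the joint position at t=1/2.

Δ: Δ0=1/2, Δ1=-2, Δ2=-4, Δ3=9/2
row 1: diag=6, rhs=-15; c'=1/6, d'=-5/2
row 2: denom=6−1·1/6=35/6; d'=(-12−1·-5/2)/(35/6)=-57/35
row 3: denom=8−2·12/35=256/35; d'=(51−2·-57/35)/(256/35)=1899/256
back: M3=1899/256
back: M2=-57/35−12/35·1899/256=-267/64
back: M1=-5/2−1/6·-267/64=-231/128
M: M0=0, M1=-231/128, M2=-267/64, M3=1899/256, M4=0
seg 0: a=4, c=M0/2=0, d=(M1−M0)/(6·2)=-77/512, b=Δ0−h0·(2M0+M1)/6=141/128
seg 1: a=5, c=M1/2=-231/256, d=(M2−M1)/(6·1)=-101/256, b=Δ1−h1·(2M1+M2)/6=-45/64
seg 2: a=3, c=M2/2=-267/128, d=(M3−M2)/(6·2)=989/1024, b=Δ2−h2·(2M2+M3)/6=-945/256
seg 3: a=-5, c=M3/2=1899/512, d=(M4−M3)/(6·2)=-633/1024, b=Δ3−h3·(2M3+M4)/6=-57/128
t_q=1/2 → seg 0, τ=1/2; S=4+141/128·τ+0·τ²+-77/512·τ³=18563/4096

  seg 0: a=4 b=141/128 c=0 d=-77/512
  seg 1: a=5 b=-45/64 c=-231/256 d=-101/256
  seg 2: a=3 b=-945/256 c=-267/128 d=989/1024
  seg 3: a=-5 b=-57/128 c=1899/512 d=-633/1024
S(1/2) = 18563/4096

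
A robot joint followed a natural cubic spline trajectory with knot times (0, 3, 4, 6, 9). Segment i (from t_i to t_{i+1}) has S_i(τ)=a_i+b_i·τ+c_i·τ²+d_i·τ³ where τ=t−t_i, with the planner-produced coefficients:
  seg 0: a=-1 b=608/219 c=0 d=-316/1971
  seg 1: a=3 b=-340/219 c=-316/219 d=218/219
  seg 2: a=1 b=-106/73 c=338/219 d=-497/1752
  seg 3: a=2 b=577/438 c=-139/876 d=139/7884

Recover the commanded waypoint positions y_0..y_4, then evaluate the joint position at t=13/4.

y_0=-1 y_1=3 y_2=1 y_3=2 y_4=5
S(13/4) = 5927/2336

y_0 = S_0(0) = a_0 = -1
y_1 = S_1(0) = a_1 = 3
y_2 = S_2(0) = a_2 = 1
y_3 = S_3(0) = a_3 = 2
y_4 = S_3(3) = 5
t_q=13/4 is in segment 1 (τ=1/4); S_1(τ)=5927/2336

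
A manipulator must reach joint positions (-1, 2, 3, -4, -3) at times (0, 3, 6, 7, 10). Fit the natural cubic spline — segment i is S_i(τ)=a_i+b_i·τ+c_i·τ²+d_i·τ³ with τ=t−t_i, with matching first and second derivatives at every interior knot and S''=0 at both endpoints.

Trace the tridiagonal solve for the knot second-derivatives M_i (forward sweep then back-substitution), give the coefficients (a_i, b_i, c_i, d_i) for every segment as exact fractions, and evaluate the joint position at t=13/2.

  seg 0: a=-1 b=6/19 c=0 d=13/171
  seg 1: a=2 b=45/19 c=13/19 d=-233/513
  seg 2: a=3 b=-110/19 c=-194/57 d=125/57
  seg 3: a=-4 b=-343/57 c=181/57 d=-181/513
S(13/2) = -215/456

Δ: Δ0=1, Δ1=1/3, Δ2=-7, Δ3=1/3
row 1: diag=12, rhs=-4; c'=1/4, d'=-1/3
row 2: denom=8−3·1/4=29/4; d'=(-44−3·-1/3)/(29/4)=-172/29
row 3: denom=8−1·4/29=228/29; d'=(44−1·-172/29)/(228/29)=362/57
back: M3=362/57
back: M2=-172/29−4/29·362/57=-388/57
back: M1=-1/3−1/4·-388/57=26/19
M: M0=0, M1=26/19, M2=-388/57, M3=362/57, M4=0
seg 0: a=-1, c=M0/2=0, d=(M1−M0)/(6·3)=13/171, b=Δ0−h0·(2M0+M1)/6=6/19
seg 1: a=2, c=M1/2=13/19, d=(M2−M1)/(6·3)=-233/513, b=Δ1−h1·(2M1+M2)/6=45/19
seg 2: a=3, c=M2/2=-194/57, d=(M3−M2)/(6·1)=125/57, b=Δ2−h2·(2M2+M3)/6=-110/19
seg 3: a=-4, c=M3/2=181/57, d=(M4−M3)/(6·3)=-181/513, b=Δ3−h3·(2M3+M4)/6=-343/57
t_q=13/2 → seg 2, τ=1/2; S=3+-110/19·τ+-194/57·τ²+125/57·τ³=-215/456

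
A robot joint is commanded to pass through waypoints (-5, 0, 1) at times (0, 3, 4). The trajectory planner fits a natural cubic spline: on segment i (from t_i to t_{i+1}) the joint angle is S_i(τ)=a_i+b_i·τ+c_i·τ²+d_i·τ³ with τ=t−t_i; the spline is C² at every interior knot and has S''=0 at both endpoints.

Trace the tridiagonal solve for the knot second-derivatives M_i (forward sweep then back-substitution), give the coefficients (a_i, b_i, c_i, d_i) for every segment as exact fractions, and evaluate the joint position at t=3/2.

  seg 0: a=-5 b=23/12 c=0 d=-1/36
  seg 1: a=0 b=7/6 c=-1/4 d=1/12
S(3/2) = -71/32

Δ: Δ0=5/3, Δ1=1
row 1: diag=8, rhs=-4; c'=1/8, d'=-1/2
back: M1=-1/2
M: M0=0, M1=-1/2, M2=0
seg 0: a=-5, c=M0/2=0, d=(M1−M0)/(6·3)=-1/36, b=Δ0−h0·(2M0+M1)/6=23/12
seg 1: a=0, c=M1/2=-1/4, d=(M2−M1)/(6·1)=1/12, b=Δ1−h1·(2M1+M2)/6=7/6
t_q=3/2 → seg 0, τ=3/2; S=-5+23/12·τ+0·τ²+-1/36·τ³=-71/32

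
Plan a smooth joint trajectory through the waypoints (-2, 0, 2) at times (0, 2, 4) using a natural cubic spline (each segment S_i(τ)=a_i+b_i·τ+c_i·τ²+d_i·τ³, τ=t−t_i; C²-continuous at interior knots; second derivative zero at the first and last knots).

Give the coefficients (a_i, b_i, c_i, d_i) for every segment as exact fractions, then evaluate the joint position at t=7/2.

Δ: Δ0=1, Δ1=1
row 1: diag=8, rhs=0; c'=1/4, d'=0
back: M1=0
M: M0=0, M1=0, M2=0
seg 0: a=-2, c=M0/2=0, d=(M1−M0)/(6·2)=0, b=Δ0−h0·(2M0+M1)/6=1
seg 1: a=0, c=M1/2=0, d=(M2−M1)/(6·2)=0, b=Δ1−h1·(2M1+M2)/6=1
t_q=7/2 → seg 1, τ=3/2; S=0+1·τ+0·τ²+0·τ³=3/2

  seg 0: a=-2 b=1 c=0 d=0
  seg 1: a=0 b=1 c=0 d=0
S(7/2) = 3/2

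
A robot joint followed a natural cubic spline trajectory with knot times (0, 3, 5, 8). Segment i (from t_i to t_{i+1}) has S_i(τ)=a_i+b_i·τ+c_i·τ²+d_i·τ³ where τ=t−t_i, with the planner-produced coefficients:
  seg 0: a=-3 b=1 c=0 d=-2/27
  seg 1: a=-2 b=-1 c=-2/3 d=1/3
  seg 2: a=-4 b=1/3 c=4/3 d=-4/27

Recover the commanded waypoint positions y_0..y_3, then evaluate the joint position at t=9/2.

y_0=-3 y_1=-2 y_2=-4 y_3=5
S(9/2) = -31/8

y_0 = S_0(0) = a_0 = -3
y_1 = S_1(0) = a_1 = -2
y_2 = S_2(0) = a_2 = -4
y_3 = S_2(3) = 5
t_q=9/2 is in segment 1 (τ=3/2); S_1(τ)=-31/8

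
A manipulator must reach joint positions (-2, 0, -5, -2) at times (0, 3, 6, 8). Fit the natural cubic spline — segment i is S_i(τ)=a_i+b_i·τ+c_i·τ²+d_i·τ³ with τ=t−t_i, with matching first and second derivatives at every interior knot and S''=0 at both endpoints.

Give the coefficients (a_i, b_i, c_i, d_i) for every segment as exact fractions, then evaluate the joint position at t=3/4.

  seg 0: a=-2 b=115/74 c=0 d=-197/1998
  seg 1: a=0 b=-41/37 c=-197/222 d=467/1998
  seg 2: a=-5 b=-9/74 c=45/37 d=-15/74
S(3/4) = -4149/4736

Δ: Δ0=2/3, Δ1=-5/3, Δ2=3/2
row 1: diag=12, rhs=-14; c'=1/4, d'=-7/6
row 2: denom=10−3·1/4=37/4; d'=(19−3·-7/6)/(37/4)=90/37
back: M2=90/37
back: M1=-7/6−1/4·90/37=-197/111
M: M0=0, M1=-197/111, M2=90/37, M3=0
seg 0: a=-2, c=M0/2=0, d=(M1−M0)/(6·3)=-197/1998, b=Δ0−h0·(2M0+M1)/6=115/74
seg 1: a=0, c=M1/2=-197/222, d=(M2−M1)/(6·3)=467/1998, b=Δ1−h1·(2M1+M2)/6=-41/37
seg 2: a=-5, c=M2/2=45/37, d=(M3−M2)/(6·2)=-15/74, b=Δ2−h2·(2M2+M3)/6=-9/74
t_q=3/4 → seg 0, τ=3/4; S=-2+115/74·τ+0·τ²+-197/1998·τ³=-4149/4736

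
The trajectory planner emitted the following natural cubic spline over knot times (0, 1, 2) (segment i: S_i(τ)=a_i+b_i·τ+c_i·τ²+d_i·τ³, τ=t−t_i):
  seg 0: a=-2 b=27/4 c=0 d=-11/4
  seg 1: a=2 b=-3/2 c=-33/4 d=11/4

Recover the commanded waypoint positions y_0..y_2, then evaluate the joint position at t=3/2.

y_0 = S_0(0) = a_0 = -2
y_1 = S_1(0) = a_1 = 2
y_2 = S_1(1) = -5
t_q=3/2 is in segment 1 (τ=1/2); S_1(τ)=-15/32

y_0=-2 y_1=2 y_2=-5
S(3/2) = -15/32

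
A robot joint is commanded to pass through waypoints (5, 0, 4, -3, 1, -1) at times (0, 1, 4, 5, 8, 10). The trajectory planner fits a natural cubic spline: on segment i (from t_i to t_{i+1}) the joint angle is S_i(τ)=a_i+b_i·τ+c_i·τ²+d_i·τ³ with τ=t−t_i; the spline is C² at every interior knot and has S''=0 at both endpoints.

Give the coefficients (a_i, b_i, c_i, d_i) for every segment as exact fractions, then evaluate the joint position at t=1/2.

Δ: Δ0=-5, Δ1=4/3, Δ2=-7, Δ3=4/3, Δ4=-1
row 1: diag=8, rhs=38; c'=3/8, d'=19/4
row 2: denom=8−3·3/8=55/8; d'=(-50−3·19/4)/(55/8)=-514/55
row 3: denom=8−1·8/55=432/55; d'=(50−1·-514/55)/(432/55)=68/9
row 4: denom=10−3·55/144=425/48; d'=(-14−3·68/9)/(425/48)=-352/85
back: M4=-352/85
back: M3=68/9−55/144·-352/85=466/51
back: M2=-514/55−8/55·466/51=-2722/255
back: M1=19/4−3/8·-2722/255=744/85
M: M0=0, M1=744/85, M2=-2722/255, M3=466/51, M4=-352/85, M5=0
seg 0: a=5, c=M0/2=0, d=(M1−M0)/(6·1)=124/85, b=Δ0−h0·(2M0+M1)/6=-549/85
seg 1: a=0, c=M1/2=372/85, d=(M2−M1)/(6·3)=-2477/2295, b=Δ1−h1·(2M1+M2)/6=-177/85
seg 2: a=4, c=M2/2=-1361/255, d=(M3−M2)/(6·1)=842/255, b=Δ2−h2·(2M2+M3)/6=-422/85
seg 3: a=-3, c=M3/2=233/51, d=(M4−M3)/(6·3)=-1693/2295, b=Δ3−h3·(2M3+M4)/6=-86/15
seg 4: a=1, c=M4/2=-176/85, d=(M5−M4)/(6·2)=88/255, b=Δ4−h4·(2M4+M5)/6=449/255
t_q=1/2 → seg 0, τ=1/2; S=5+-549/85·τ+0·τ²+124/85·τ³=166/85

  seg 0: a=5 b=-549/85 c=0 d=124/85
  seg 1: a=0 b=-177/85 c=372/85 d=-2477/2295
  seg 2: a=4 b=-422/85 c=-1361/255 d=842/255
  seg 3: a=-3 b=-86/15 c=233/51 d=-1693/2295
  seg 4: a=1 b=449/255 c=-176/85 d=88/255
S(1/2) = 166/85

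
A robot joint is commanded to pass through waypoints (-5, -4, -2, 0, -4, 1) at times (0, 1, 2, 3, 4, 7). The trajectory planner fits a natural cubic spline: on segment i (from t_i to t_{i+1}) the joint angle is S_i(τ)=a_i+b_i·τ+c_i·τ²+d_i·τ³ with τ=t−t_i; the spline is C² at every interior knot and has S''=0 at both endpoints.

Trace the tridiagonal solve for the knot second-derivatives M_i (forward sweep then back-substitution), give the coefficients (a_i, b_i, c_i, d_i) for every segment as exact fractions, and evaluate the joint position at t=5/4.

Δ: Δ0=1, Δ1=2, Δ2=2, Δ3=-4, Δ4=5/3
row 1: diag=4, rhs=6; c'=1/4, d'=3/2
row 2: denom=4−1·1/4=15/4; d'=(0−1·3/2)/(15/4)=-2/5
row 3: denom=4−1·4/15=56/15; d'=(-36−1·-2/5)/(56/15)=-267/28
row 4: denom=8−1·15/56=433/56; d'=(34−1·-267/28)/(433/56)=2438/433
back: M4=2438/433
back: M3=-267/28−15/56·2438/433=-4782/433
back: M2=-2/5−4/15·-4782/433=1102/433
back: M1=3/2−1/4·1102/433=374/433
M: M0=0, M1=374/433, M2=1102/433, M3=-4782/433, M4=2438/433, M5=0
seg 0: a=-5, c=M0/2=0, d=(M1−M0)/(6·1)=187/1299, b=Δ0−h0·(2M0+M1)/6=1112/1299
seg 1: a=-4, c=M1/2=187/433, d=(M2−M1)/(6·1)=364/1299, b=Δ1−h1·(2M1+M2)/6=1673/1299
seg 2: a=-2, c=M2/2=551/433, d=(M3−M2)/(6·1)=-2942/1299, b=Δ2−h2·(2M2+M3)/6=3887/1299
seg 3: a=0, c=M3/2=-2391/433, d=(M4−M3)/(6·1)=3610/1299, b=Δ3−h3·(2M3+M4)/6=-1633/1299
seg 4: a=-4, c=M4/2=1219/433, d=(M5−M4)/(6·3)=-1219/3897, b=Δ4−h4·(2M4+M5)/6=-5149/1299
t_q=5/4 → seg 1, τ=1/4; S=-4+1673/1299·τ+187/433·τ²+364/1299·τ³=-1579/433

  seg 0: a=-5 b=1112/1299 c=0 d=187/1299
  seg 1: a=-4 b=1673/1299 c=187/433 d=364/1299
  seg 2: a=-2 b=3887/1299 c=551/433 d=-2942/1299
  seg 3: a=0 b=-1633/1299 c=-2391/433 d=3610/1299
  seg 4: a=-4 b=-5149/1299 c=1219/433 d=-1219/3897
S(5/4) = -1579/433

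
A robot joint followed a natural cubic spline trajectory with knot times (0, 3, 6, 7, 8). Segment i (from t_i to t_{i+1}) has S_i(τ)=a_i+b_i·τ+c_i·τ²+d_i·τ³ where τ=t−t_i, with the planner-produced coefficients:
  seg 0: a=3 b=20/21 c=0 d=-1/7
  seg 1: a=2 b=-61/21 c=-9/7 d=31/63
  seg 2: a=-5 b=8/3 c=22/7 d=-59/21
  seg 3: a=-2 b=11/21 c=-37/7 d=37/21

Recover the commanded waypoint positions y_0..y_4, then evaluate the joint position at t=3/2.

y_0=3 y_1=2 y_2=-5 y_3=-2 y_4=-5
S(3/2) = 221/56

y_0 = S_0(0) = a_0 = 3
y_1 = S_1(0) = a_1 = 2
y_2 = S_2(0) = a_2 = -5
y_3 = S_3(0) = a_3 = -2
y_4 = S_3(1) = -5
t_q=3/2 is in segment 0 (τ=3/2); S_0(τ)=221/56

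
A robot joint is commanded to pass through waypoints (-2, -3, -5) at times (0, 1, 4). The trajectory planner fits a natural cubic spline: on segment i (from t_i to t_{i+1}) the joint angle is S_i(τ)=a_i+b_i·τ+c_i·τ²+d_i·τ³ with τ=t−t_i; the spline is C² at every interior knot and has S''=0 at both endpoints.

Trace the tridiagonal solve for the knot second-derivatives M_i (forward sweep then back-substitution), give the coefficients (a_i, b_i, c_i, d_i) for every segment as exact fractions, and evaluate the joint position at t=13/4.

Δ: Δ0=-1, Δ1=-2/3
row 1: diag=8, rhs=2; c'=3/8, d'=1/4
back: M1=1/4
M: M0=0, M1=1/4, M2=0
seg 0: a=-2, c=M0/2=0, d=(M1−M0)/(6·1)=1/24, b=Δ0−h0·(2M0+M1)/6=-25/24
seg 1: a=-3, c=M1/2=1/8, d=(M2−M1)/(6·3)=-1/72, b=Δ1−h1·(2M1+M2)/6=-11/12
t_q=13/4 → seg 1, τ=9/4; S=-3+-11/12·τ+1/8·τ²+-1/72·τ³=-2349/512

  seg 0: a=-2 b=-25/24 c=0 d=1/24
  seg 1: a=-3 b=-11/12 c=1/8 d=-1/72
S(13/4) = -2349/512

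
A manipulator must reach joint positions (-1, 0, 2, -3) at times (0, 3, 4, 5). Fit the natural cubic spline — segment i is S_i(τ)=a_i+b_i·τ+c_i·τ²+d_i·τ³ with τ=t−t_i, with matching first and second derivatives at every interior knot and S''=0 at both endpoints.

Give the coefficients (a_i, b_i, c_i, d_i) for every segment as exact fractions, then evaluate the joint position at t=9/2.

  seg 0: a=-1 b=-92/93 c=0 d=41/279
  seg 1: a=0 b=277/93 c=41/31 d=-214/93
  seg 2: a=2 b=-119/93 c=-173/31 d=173/93
S(9/2) = 49/248

Δ: Δ0=1/3, Δ1=2, Δ2=-5
row 1: diag=8, rhs=10; c'=1/8, d'=5/4
row 2: denom=4−1·1/8=31/8; d'=(-42−1·5/4)/(31/8)=-346/31
back: M2=-346/31
back: M1=5/4−1/8·-346/31=82/31
M: M0=0, M1=82/31, M2=-346/31, M3=0
seg 0: a=-1, c=M0/2=0, d=(M1−M0)/(6·3)=41/279, b=Δ0−h0·(2M0+M1)/6=-92/93
seg 1: a=0, c=M1/2=41/31, d=(M2−M1)/(6·1)=-214/93, b=Δ1−h1·(2M1+M2)/6=277/93
seg 2: a=2, c=M2/2=-173/31, d=(M3−M2)/(6·1)=173/93, b=Δ2−h2·(2M2+M3)/6=-119/93
t_q=9/2 → seg 2, τ=1/2; S=2+-119/93·τ+-173/31·τ²+173/93·τ³=49/248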